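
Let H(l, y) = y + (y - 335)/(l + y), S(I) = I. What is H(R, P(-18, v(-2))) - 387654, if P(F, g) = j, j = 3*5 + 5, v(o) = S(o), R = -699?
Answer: -37600453/97 ≈ -3.8763e+5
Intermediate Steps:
v(o) = o
j = 20 (j = 15 + 5 = 20)
P(F, g) = 20
H(l, y) = y + (-335 + y)/(l + y)
H(R, P(-18, v(-2))) - 387654 = (-335 + 20 + 20**2 - 699*20)/(-699 + 20) - 387654 = (-335 + 20 + 400 - 13980)/(-679) - 387654 = -1/679*(-13895) - 387654 = 1985/97 - 387654 = -37600453/97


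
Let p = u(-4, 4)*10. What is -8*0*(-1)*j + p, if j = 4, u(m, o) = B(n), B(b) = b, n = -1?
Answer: -10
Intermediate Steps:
u(m, o) = -1
p = -10 (p = -1*10 = -10)
-8*0*(-1)*j + p = -8*0*(-1)*4 - 10 = -0*4 - 10 = -8*0 - 10 = 0 - 10 = -10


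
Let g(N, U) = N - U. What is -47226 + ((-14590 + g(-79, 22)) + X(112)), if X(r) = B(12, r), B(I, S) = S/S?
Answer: -61916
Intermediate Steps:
B(I, S) = 1
X(r) = 1
-47226 + ((-14590 + g(-79, 22)) + X(112)) = -47226 + ((-14590 + (-79 - 1*22)) + 1) = -47226 + ((-14590 + (-79 - 22)) + 1) = -47226 + ((-14590 - 101) + 1) = -47226 + (-14691 + 1) = -47226 - 14690 = -61916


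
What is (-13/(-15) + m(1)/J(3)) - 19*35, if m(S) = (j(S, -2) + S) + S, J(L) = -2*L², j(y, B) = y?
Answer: -6643/10 ≈ -664.30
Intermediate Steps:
m(S) = 3*S (m(S) = (S + S) + S = 2*S + S = 3*S)
(-13/(-15) + m(1)/J(3)) - 19*35 = (-13/(-15) + (3*1)/((-2*3²))) - 19*35 = (-13*(-1/15) + 3/((-2*9))) - 665 = (13/15 + 3/(-18)) - 665 = (13/15 + 3*(-1/18)) - 665 = (13/15 - ⅙) - 665 = 7/10 - 665 = -6643/10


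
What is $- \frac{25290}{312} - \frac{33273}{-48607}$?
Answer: $- \frac{1202061}{14956} \approx -80.373$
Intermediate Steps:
$- \frac{25290}{312} - \frac{33273}{-48607} = \left(-25290\right) \frac{1}{312} - - \frac{33273}{48607} = - \frac{4215}{52} + \frac{33273}{48607} = - \frac{1202061}{14956}$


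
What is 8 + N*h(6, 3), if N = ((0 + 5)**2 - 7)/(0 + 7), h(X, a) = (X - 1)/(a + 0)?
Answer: 86/7 ≈ 12.286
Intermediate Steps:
h(X, a) = (-1 + X)/a
N = 18/7 (N = (5**2 - 7)/7 = (25 - 7)*(1/7) = 18*(1/7) = 18/7 ≈ 2.5714)
8 + N*h(6, 3) = 8 + 18*((-1 + 6)/3)/7 = 8 + 18*((1/3)*5)/7 = 8 + (18/7)*(5/3) = 8 + 30/7 = 86/7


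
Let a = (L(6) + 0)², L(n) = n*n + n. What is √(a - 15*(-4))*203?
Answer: 812*√114 ≈ 8669.8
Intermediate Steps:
L(n) = n + n² (L(n) = n² + n = n + n²)
a = 1764 (a = (6*(1 + 6) + 0)² = (6*7 + 0)² = (42 + 0)² = 42² = 1764)
√(a - 15*(-4))*203 = √(1764 - 15*(-4))*203 = √(1764 + 60)*203 = √1824*203 = (4*√114)*203 = 812*√114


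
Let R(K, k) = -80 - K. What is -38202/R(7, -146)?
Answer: 12734/29 ≈ 439.10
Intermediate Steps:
-38202/R(7, -146) = -38202/(-80 - 1*7) = -38202/(-80 - 7) = -38202/(-87) = -38202*(-1/87) = 12734/29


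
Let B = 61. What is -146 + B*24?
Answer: 1318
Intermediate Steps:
-146 + B*24 = -146 + 61*24 = -146 + 1464 = 1318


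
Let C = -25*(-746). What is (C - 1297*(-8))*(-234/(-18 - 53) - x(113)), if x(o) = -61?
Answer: 132503690/71 ≈ 1.8663e+6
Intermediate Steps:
C = 18650
(C - 1297*(-8))*(-234/(-18 - 53) - x(113)) = (18650 - 1297*(-8))*(-234/(-18 - 53) - 1*(-61)) = (18650 + 10376)*(-234/(-71) + 61) = 29026*(-234*(-1/71) + 61) = 29026*(234/71 + 61) = 29026*(4565/71) = 132503690/71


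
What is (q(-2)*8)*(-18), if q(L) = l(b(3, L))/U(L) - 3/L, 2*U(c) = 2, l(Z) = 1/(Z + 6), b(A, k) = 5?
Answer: -2520/11 ≈ -229.09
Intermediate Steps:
l(Z) = 1/(6 + Z)
U(c) = 1 (U(c) = (½)*2 = 1)
q(L) = 1/11 - 3/L (q(L) = 1/((6 + 5)*1) - 3/L = 1/11 - 3/L)
(q(-2)*8)*(-18) = (((1/11)*(-33 - 2)/(-2))*8)*(-18) = (((1/11)*(-½)*(-35))*8)*(-18) = ((35/22)*8)*(-18) = (140/11)*(-18) = -2520/11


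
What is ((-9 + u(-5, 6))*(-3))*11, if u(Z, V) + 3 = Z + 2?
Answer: 495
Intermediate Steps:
u(Z, V) = -1 + Z (u(Z, V) = -3 + (Z + 2) = -3 + (2 + Z) = -1 + Z)
((-9 + u(-5, 6))*(-3))*11 = ((-9 + (-1 - 5))*(-3))*11 = ((-9 - 6)*(-3))*11 = -15*(-3)*11 = 45*11 = 495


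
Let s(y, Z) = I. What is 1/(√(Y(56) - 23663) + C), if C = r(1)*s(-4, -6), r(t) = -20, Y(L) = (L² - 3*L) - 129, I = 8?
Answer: -20/5803 - I*√5206/23212 ≈ -0.0034465 - 0.0031084*I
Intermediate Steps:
Y(L) = -129 + L² - 3*L
s(y, Z) = 8
C = -160 (C = -20*8 = -160)
1/(√(Y(56) - 23663) + C) = 1/(√((-129 + 56² - 3*56) - 23663) - 160) = 1/(√((-129 + 3136 - 168) - 23663) - 160) = 1/(√(2839 - 23663) - 160) = 1/(√(-20824) - 160) = 1/(2*I*√5206 - 160) = 1/(-160 + 2*I*√5206)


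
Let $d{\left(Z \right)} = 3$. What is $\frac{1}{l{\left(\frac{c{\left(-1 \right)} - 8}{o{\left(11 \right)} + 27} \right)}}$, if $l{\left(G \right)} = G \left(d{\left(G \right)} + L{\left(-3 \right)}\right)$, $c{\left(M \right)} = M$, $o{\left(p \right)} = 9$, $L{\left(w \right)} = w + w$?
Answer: $\frac{4}{3} \approx 1.3333$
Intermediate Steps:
$L{\left(w \right)} = 2 w$
$l{\left(G \right)} = - 3 G$ ($l{\left(G \right)} = G \left(3 + 2 \left(-3\right)\right) = G \left(3 - 6\right) = G \left(-3\right) = - 3 G$)
$\frac{1}{l{\left(\frac{c{\left(-1 \right)} - 8}{o{\left(11 \right)} + 27} \right)}} = \frac{1}{\left(-3\right) \frac{-1 - 8}{9 + 27}} = \frac{1}{\left(-3\right) \left(- \frac{9}{36}\right)} = \frac{1}{\left(-3\right) \left(\left(-9\right) \frac{1}{36}\right)} = \frac{1}{\left(-3\right) \left(- \frac{1}{4}\right)} = \frac{1}{\frac{3}{4}} = \frac{4}{3}$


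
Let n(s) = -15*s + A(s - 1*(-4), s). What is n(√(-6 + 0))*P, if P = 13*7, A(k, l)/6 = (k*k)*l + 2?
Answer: -25116 + 4095*I*√6 ≈ -25116.0 + 10031.0*I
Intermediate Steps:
A(k, l) = 12 + 6*l*k² (A(k, l) = 6*((k*k)*l + 2) = 6*(k²*l + 2) = 6*(l*k² + 2) = 6*(2 + l*k²) = 12 + 6*l*k²)
P = 91
n(s) = 12 - 15*s + 6*s*(4 + s)² (n(s) = -15*s + (12 + 6*s*(s - 1*(-4))²) = -15*s + (12 + 6*s*(s + 4)²) = -15*s + (12 + 6*s*(4 + s)²) = 12 - 15*s + 6*s*(4 + s)²)
n(√(-6 + 0))*P = (12 - 15*√(-6 + 0) + 6*√(-6 + 0)*(4 + √(-6 + 0))²)*91 = (12 - 15*I*√6 + 6*√(-6)*(4 + √(-6))²)*91 = (12 - 15*I*√6 + 6*(I*√6)*(4 + I*√6)²)*91 = (12 - 15*I*√6 + 6*I*√6*(4 + I*√6)²)*91 = 1092 - 1365*I*√6 + 546*I*√6*(4 + I*√6)²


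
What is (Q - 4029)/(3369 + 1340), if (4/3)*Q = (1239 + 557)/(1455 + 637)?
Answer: -8427321/9851228 ≈ -0.85546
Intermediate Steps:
Q = 1347/2092 (Q = 3*((1239 + 557)/(1455 + 637))/4 = 3*(1796/2092)/4 = 3*(1796*(1/2092))/4 = (¾)*(449/523) = 1347/2092 ≈ 0.64388)
(Q - 4029)/(3369 + 1340) = (1347/2092 - 4029)/(3369 + 1340) = -8427321/2092/4709 = -8427321/2092*1/4709 = -8427321/9851228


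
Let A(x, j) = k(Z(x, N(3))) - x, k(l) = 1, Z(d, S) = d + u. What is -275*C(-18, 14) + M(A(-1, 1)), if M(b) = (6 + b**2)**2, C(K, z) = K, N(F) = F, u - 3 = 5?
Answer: 5050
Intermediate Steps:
u = 8 (u = 3 + 5 = 8)
Z(d, S) = 8 + d (Z(d, S) = d + 8 = 8 + d)
A(x, j) = 1 - x
-275*C(-18, 14) + M(A(-1, 1)) = -275*(-18) + (6 + (1 - 1*(-1))**2)**2 = 4950 + (6 + (1 + 1)**2)**2 = 4950 + (6 + 2**2)**2 = 4950 + (6 + 4)**2 = 4950 + 10**2 = 4950 + 100 = 5050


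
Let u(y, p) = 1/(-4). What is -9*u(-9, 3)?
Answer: 9/4 ≈ 2.2500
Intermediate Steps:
u(y, p) = -¼
-9*u(-9, 3) = -9*(-¼) = 9/4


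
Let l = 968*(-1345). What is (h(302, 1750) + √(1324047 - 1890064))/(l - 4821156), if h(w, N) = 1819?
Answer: -1819/6123116 - I*√566017/6123116 ≈ -0.00029707 - 0.00012287*I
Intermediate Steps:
l = -1301960
(h(302, 1750) + √(1324047 - 1890064))/(l - 4821156) = (1819 + √(1324047 - 1890064))/(-1301960 - 4821156) = (1819 + √(-566017))/(-6123116) = (1819 + I*√566017)*(-1/6123116) = -1819/6123116 - I*√566017/6123116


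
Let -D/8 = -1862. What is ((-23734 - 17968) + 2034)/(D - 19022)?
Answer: 19834/2063 ≈ 9.6142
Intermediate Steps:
D = 14896 (D = -8*(-1862) = 14896)
((-23734 - 17968) + 2034)/(D - 19022) = ((-23734 - 17968) + 2034)/(14896 - 19022) = (-41702 + 2034)/(-4126) = -39668*(-1/4126) = 19834/2063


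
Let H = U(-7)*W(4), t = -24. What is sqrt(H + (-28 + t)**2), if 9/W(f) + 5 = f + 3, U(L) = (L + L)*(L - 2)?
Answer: sqrt(3271) ≈ 57.193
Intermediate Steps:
U(L) = 2*L*(-2 + L) (U(L) = (2*L)*(-2 + L) = 2*L*(-2 + L))
W(f) = 9/(-2 + f) (W(f) = 9/(-5 + (f + 3)) = 9/(-5 + (3 + f)) = 9/(-2 + f))
H = 567 (H = (2*(-7)*(-2 - 7))*(9/(-2 + 4)) = (2*(-7)*(-9))*(9/2) = 126*(9*(1/2)) = 126*(9/2) = 567)
sqrt(H + (-28 + t)**2) = sqrt(567 + (-28 - 24)**2) = sqrt(567 + (-52)**2) = sqrt(567 + 2704) = sqrt(3271)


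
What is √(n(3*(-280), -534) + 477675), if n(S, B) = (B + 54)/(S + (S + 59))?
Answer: √1255159192755/1621 ≈ 691.14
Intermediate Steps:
n(S, B) = (54 + B)/(59 + 2*S) (n(S, B) = (54 + B)/(S + (59 + S)) = (54 + B)/(59 + 2*S))
√(n(3*(-280), -534) + 477675) = √((54 - 534)/(59 + 2*(3*(-280))) + 477675) = √(-480/(59 + 2*(-840)) + 477675) = √(-480/(59 - 1680) + 477675) = √(-480/(-1621) + 477675) = √(-1/1621*(-480) + 477675) = √(480/1621 + 477675) = √(774311655/1621) = √1255159192755/1621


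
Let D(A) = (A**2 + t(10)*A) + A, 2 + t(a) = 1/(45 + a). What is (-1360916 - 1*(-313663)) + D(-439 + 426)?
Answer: -57588918/55 ≈ -1.0471e+6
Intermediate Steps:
t(a) = -2 + 1/(45 + a)
D(A) = A**2 - 54*A/55 (D(A) = (A**2 + ((-89 - 2*10)/(45 + 10))*A) + A = (A**2 + ((-89 - 20)/55)*A) + A = (A**2 + ((1/55)*(-109))*A) + A = (A**2 - 109*A/55) + A = A**2 - 54*A/55)
(-1360916 - 1*(-313663)) + D(-439 + 426) = (-1360916 - 1*(-313663)) + (-439 + 426)*(-54 + 55*(-439 + 426))/55 = (-1360916 + 313663) + (1/55)*(-13)*(-54 + 55*(-13)) = -1047253 + (1/55)*(-13)*(-54 - 715) = -1047253 + (1/55)*(-13)*(-769) = -1047253 + 9997/55 = -57588918/55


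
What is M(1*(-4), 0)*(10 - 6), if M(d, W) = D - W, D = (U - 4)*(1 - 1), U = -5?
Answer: 0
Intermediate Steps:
D = 0 (D = (-5 - 4)*(1 - 1) = -9*0 = 0)
M(d, W) = -W (M(d, W) = 0 - W = -W)
M(1*(-4), 0)*(10 - 6) = (-1*0)*(10 - 6) = 0*4 = 0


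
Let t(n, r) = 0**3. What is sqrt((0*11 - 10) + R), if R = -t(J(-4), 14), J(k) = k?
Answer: I*sqrt(10) ≈ 3.1623*I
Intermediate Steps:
t(n, r) = 0
R = 0 (R = -1*0 = 0)
sqrt((0*11 - 10) + R) = sqrt((0*11 - 10) + 0) = sqrt((0 - 10) + 0) = sqrt(-10 + 0) = sqrt(-10) = I*sqrt(10)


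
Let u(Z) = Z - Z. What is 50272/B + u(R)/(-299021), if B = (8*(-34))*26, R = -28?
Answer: -1571/221 ≈ -7.1086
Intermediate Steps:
B = -7072 (B = -272*26 = -7072)
u(Z) = 0
50272/B + u(R)/(-299021) = 50272/(-7072) + 0/(-299021) = 50272*(-1/7072) + 0*(-1/299021) = -1571/221 + 0 = -1571/221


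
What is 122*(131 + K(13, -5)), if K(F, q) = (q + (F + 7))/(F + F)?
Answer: 208681/13 ≈ 16052.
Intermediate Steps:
K(F, q) = (7 + F + q)/(2*F) (K(F, q) = (q + (7 + F))/((2*F)) = (7 + F + q)*(1/(2*F)) = (7 + F + q)/(2*F))
122*(131 + K(13, -5)) = 122*(131 + (½)*(7 + 13 - 5)/13) = 122*(131 + (½)*(1/13)*15) = 122*(131 + 15/26) = 122*(3421/26) = 208681/13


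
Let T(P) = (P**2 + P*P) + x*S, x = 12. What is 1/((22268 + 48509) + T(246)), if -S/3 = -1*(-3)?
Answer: 1/191701 ≈ 5.2165e-6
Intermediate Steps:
S = -9 (S = -(-3)*(-3) = -3*3 = -9)
T(P) = -108 + 2*P**2 (T(P) = (P**2 + P*P) + 12*(-9) = (P**2 + P**2) - 108 = 2*P**2 - 108 = -108 + 2*P**2)
1/((22268 + 48509) + T(246)) = 1/((22268 + 48509) + (-108 + 2*246**2)) = 1/(70777 + (-108 + 2*60516)) = 1/(70777 + (-108 + 121032)) = 1/(70777 + 120924) = 1/191701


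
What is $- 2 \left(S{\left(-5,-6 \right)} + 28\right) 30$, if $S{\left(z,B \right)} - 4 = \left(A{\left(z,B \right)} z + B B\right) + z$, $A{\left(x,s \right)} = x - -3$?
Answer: $-4380$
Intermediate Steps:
$A{\left(x,s \right)} = 3 + x$ ($A{\left(x,s \right)} = x + 3 = 3 + x$)
$S{\left(z,B \right)} = 4 + z + B^{2} + z \left(3 + z\right)$ ($S{\left(z,B \right)} = 4 + \left(\left(\left(3 + z\right) z + B B\right) + z\right) = 4 + \left(\left(z \left(3 + z\right) + B^{2}\right) + z\right) = 4 + \left(\left(B^{2} + z \left(3 + z\right)\right) + z\right) = 4 + \left(z + B^{2} + z \left(3 + z\right)\right) = 4 + z + B^{2} + z \left(3 + z\right)$)
$- 2 \left(S{\left(-5,-6 \right)} + 28\right) 30 = - 2 \left(\left(4 - 5 + \left(-6\right)^{2} - 5 \left(3 - 5\right)\right) + 28\right) 30 = - 2 \left(\left(4 - 5 + 36 - -10\right) + 28\right) 30 = - 2 \left(\left(4 - 5 + 36 + 10\right) + 28\right) 30 = - 2 \left(45 + 28\right) 30 = - 2 \cdot 73 \cdot 30 = \left(-2\right) 2190 = -4380$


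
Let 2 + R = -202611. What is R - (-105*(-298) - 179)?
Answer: -233724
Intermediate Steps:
R = -202613 (R = -2 - 202611 = -202613)
R - (-105*(-298) - 179) = -202613 - (-105*(-298) - 179) = -202613 - (31290 - 179) = -202613 - 1*31111 = -202613 - 31111 = -233724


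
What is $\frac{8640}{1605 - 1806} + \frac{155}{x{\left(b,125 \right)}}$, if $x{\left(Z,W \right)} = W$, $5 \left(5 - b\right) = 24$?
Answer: $- \frac{69923}{1675} \approx -41.745$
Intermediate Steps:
$b = \frac{1}{5}$ ($b = 5 - \frac{24}{5} = \frac{1}{5} \approx 0.2$)
$\frac{8640}{1605 - 1806} + \frac{155}{x{\left(b,125 \right)}} = \frac{8640}{1605 - 1806} + \frac{155}{125} = \frac{8640}{-201} + 155 \cdot \frac{1}{125} = 8640 \left(- \frac{1}{201}\right) + \frac{31}{25} = - \frac{2880}{67} + \frac{31}{25} = - \frac{69923}{1675}$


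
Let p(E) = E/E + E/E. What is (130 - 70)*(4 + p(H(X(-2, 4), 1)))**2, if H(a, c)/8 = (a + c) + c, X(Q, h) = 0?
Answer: 2160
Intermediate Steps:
H(a, c) = 8*a + 16*c (H(a, c) = 8*((a + c) + c) = 8*(a + 2*c) = 8*a + 16*c)
p(E) = 2 (p(E) = 1 + 1 = 2)
(130 - 70)*(4 + p(H(X(-2, 4), 1)))**2 = (130 - 70)*(4 + 2)**2 = 60*6**2 = 60*36 = 2160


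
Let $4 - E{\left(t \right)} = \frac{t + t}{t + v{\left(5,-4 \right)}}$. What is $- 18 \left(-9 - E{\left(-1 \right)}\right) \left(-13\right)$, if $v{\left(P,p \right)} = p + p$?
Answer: $-2990$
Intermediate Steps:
$v{\left(P,p \right)} = 2 p$
$E{\left(t \right)} = 4 - \frac{2 t}{-8 + t}$ ($E{\left(t \right)} = 4 - \frac{t + t}{t + 2 \left(-4\right)} = 4 - \frac{2 t}{t - 8} = 4 - \frac{2 t}{-8 + t}$)
$- 18 \left(-9 - E{\left(-1 \right)}\right) \left(-13\right) = - 18 \left(-9 - \frac{2 \left(-16 - 1\right)}{-8 - 1}\right) \left(-13\right) = - 18 \left(-9 - 2 \frac{1}{-9} \left(-17\right)\right) \left(-13\right) = - 18 \left(-9 - 2 \left(- \frac{1}{9}\right) \left(-17\right)\right) \left(-13\right) = - 18 \left(-9 - \frac{34}{9}\right) \left(-13\right) = \left(-18\right) \left(- \frac{115}{9}\right) \left(-13\right) = 230 \left(-13\right) = -2990$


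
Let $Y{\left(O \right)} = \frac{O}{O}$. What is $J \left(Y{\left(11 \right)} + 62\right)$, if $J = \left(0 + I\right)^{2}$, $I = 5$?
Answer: $1575$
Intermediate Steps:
$J = 25$ ($J = \left(0 + 5\right)^{2} = 5^{2} = 25$)
$Y{\left(O \right)} = 1$
$J \left(Y{\left(11 \right)} + 62\right) = 25 \left(1 + 62\right) = 25 \cdot 63 = 1575$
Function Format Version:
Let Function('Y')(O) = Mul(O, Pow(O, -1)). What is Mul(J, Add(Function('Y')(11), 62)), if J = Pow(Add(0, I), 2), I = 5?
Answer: 1575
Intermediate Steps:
J = 25 (J = Pow(Add(0, 5), 2) = Pow(5, 2) = 25)
Function('Y')(O) = 1
Mul(J, Add(Function('Y')(11), 62)) = Mul(25, Add(1, 62)) = Mul(25, 63) = 1575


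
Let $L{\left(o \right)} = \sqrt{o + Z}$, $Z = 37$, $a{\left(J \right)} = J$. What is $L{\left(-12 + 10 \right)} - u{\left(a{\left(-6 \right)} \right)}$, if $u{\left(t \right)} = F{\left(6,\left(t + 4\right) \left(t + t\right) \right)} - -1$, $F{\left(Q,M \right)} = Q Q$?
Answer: $-37 + \sqrt{35} \approx -31.084$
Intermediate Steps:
$F{\left(Q,M \right)} = Q^{2}$
$L{\left(o \right)} = \sqrt{37 + o}$ ($L{\left(o \right)} = \sqrt{o + 37} = \sqrt{37 + o}$)
$u{\left(t \right)} = 37$ ($u{\left(t \right)} = 6^{2} - -1 = 36 + 1 = 37$)
$L{\left(-12 + 10 \right)} - u{\left(a{\left(-6 \right)} \right)} = \sqrt{37 + \left(-12 + 10\right)} - 37 = \sqrt{37 - 2} - 37 = \sqrt{35} - 37 = -37 + \sqrt{35}$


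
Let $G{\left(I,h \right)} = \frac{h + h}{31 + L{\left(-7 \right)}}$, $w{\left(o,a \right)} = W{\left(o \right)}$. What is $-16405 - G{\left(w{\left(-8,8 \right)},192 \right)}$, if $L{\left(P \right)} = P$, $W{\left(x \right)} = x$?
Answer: $-16421$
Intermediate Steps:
$w{\left(o,a \right)} = o$
$G{\left(I,h \right)} = \frac{h}{12}$ ($G{\left(I,h \right)} = \frac{h + h}{31 - 7} = \frac{2 h}{24} = 2 h \frac{1}{24} = \frac{h}{12}$)
$-16405 - G{\left(w{\left(-8,8 \right)},192 \right)} = -16405 - \frac{1}{12} \cdot 192 = -16405 - 16 = -16421$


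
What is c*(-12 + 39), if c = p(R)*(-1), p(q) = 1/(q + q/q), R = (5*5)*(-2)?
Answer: 27/49 ≈ 0.55102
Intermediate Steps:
R = -50 (R = 25*(-2) = -50)
p(q) = 1/(1 + q) (p(q) = 1/(q + 1) = 1/(1 + q))
c = 1/49 (c = -1/(1 - 50) = -1/(-49) = -1/49*(-1) = 1/49 ≈ 0.020408)
c*(-12 + 39) = (-12 + 39)/49 = (1/49)*27 = 27/49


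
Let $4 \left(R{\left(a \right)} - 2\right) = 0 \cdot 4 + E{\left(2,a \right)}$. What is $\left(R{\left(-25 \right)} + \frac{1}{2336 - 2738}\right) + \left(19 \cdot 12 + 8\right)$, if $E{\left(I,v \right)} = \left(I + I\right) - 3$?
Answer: $\frac{191551}{804} \approx 238.25$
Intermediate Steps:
$E{\left(I,v \right)} = -3 + 2 I$ ($E{\left(I,v \right)} = 2 I - 3 = -3 + 2 I$)
$R{\left(a \right)} = \frac{9}{4}$ ($R{\left(a \right)} = 2 + \frac{0 \cdot 4 + \left(-3 + 2 \cdot 2\right)}{4} = 2 + \frac{0 + \left(-3 + 4\right)}{4} = 2 + \frac{0 + 1}{4} = 2 + \frac{1}{4} \cdot 1 = 2 + \frac{1}{4} = \frac{9}{4}$)
$\left(R{\left(-25 \right)} + \frac{1}{2336 - 2738}\right) + \left(19 \cdot 12 + 8\right) = \left(\frac{9}{4} + \frac{1}{2336 - 2738}\right) + \left(19 \cdot 12 + 8\right) = \left(\frac{9}{4} + \frac{1}{-402}\right) + \left(228 + 8\right) = \left(\frac{9}{4} - \frac{1}{402}\right) + 236 = \frac{1807}{804} + 236 = \frac{191551}{804}$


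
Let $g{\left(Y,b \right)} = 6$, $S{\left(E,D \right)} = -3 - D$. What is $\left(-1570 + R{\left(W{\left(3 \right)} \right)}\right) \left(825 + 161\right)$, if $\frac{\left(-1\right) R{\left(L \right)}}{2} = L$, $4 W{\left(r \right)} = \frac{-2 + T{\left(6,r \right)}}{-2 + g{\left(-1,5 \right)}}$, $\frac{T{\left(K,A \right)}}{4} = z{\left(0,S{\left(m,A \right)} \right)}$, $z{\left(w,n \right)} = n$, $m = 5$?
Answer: $- \frac{3089631}{2} \approx -1.5448 \cdot 10^{6}$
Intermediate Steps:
$T{\left(K,A \right)} = -12 - 4 A$ ($T{\left(K,A \right)} = 4 \left(-3 - A\right) = -12 - 4 A$)
$W{\left(r \right)} = - \frac{7}{8} - \frac{r}{4}$ ($W{\left(r \right)} = \frac{\left(-2 - \left(12 + 4 r\right)\right) \frac{1}{-2 + 6}}{4} = \frac{\left(-14 - 4 r\right) \frac{1}{4}}{4} = \frac{- \frac{7}{2} - r}{4} = - \frac{7}{8} - \frac{r}{4}$)
$R{\left(L \right)} = - 2 L$
$\left(-1570 + R{\left(W{\left(3 \right)} \right)}\right) \left(825 + 161\right) = \left(-1570 - 2 \left(- \frac{7}{8} - \frac{3}{4}\right)\right) \left(825 + 161\right) = \left(-1570 - 2 \left(- \frac{7}{8} - \frac{3}{4}\right)\right) 986 = \left(-1570 - - \frac{13}{4}\right) 986 = \left(-1570 + \frac{13}{4}\right) 986 = \left(- \frac{6267}{4}\right) 986 = - \frac{3089631}{2}$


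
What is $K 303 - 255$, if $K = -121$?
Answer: $-36918$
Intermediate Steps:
$K 303 - 255 = \left(-121\right) 303 - 255 = -36663 - 255 = -36918$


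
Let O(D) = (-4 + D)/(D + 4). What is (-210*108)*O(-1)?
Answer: 37800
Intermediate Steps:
O(D) = (-4 + D)/(4 + D)
(-210*108)*O(-1) = (-210*108)*((-4 - 1)/(4 - 1)) = -22680*(-5)/3 = -7560*(-5) = -22680*(-5/3) = 37800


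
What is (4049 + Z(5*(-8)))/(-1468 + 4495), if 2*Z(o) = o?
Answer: 1343/1009 ≈ 1.3310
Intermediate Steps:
Z(o) = o/2
(4049 + Z(5*(-8)))/(-1468 + 4495) = (4049 + (5*(-8))/2)/(-1468 + 4495) = (4049 + (½)*(-40))/3027 = (4049 - 20)*(1/3027) = 4029*(1/3027) = 1343/1009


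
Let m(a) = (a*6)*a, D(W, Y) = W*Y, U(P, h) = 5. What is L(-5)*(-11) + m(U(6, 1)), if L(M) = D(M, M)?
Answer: -125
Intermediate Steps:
m(a) = 6*a² (m(a) = (6*a)*a = 6*a²)
L(M) = M² (L(M) = M*M = M²)
L(-5)*(-11) + m(U(6, 1)) = (-5)²*(-11) + 6*5² = 25*(-11) + 6*25 = -275 + 150 = -125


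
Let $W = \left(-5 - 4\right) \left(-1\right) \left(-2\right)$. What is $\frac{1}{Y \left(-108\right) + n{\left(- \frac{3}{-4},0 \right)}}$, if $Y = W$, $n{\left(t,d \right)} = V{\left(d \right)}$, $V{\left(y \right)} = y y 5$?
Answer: $\frac{1}{1944} \approx 0.0005144$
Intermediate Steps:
$V{\left(y \right)} = 5 y^{2}$ ($V{\left(y \right)} = y^{2} \cdot 5 = 5 y^{2}$)
$n{\left(t,d \right)} = 5 d^{2}$
$W = -18$ ($W = \left(-5 - 4\right) \left(-1\right) \left(-2\right) = \left(-9\right) \left(-1\right) \left(-2\right) = 9 \left(-2\right) = -18$)
$Y = -18$
$\frac{1}{Y \left(-108\right) + n{\left(- \frac{3}{-4},0 \right)}} = \frac{1}{\left(-18\right) \left(-108\right) + 5 \cdot 0^{2}} = \frac{1}{1944 + 5 \cdot 0} = \frac{1}{1944 + 0} = \frac{1}{1944}$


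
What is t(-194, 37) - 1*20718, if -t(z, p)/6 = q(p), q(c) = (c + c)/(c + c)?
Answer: -20724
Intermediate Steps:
q(c) = 1 (q(c) = (2*c)/((2*c)) = (2*c)*(1/(2*c)) = 1)
t(z, p) = -6 (t(z, p) = -6*1 = -6)
t(-194, 37) - 1*20718 = -6 - 1*20718 = -6 - 20718 = -20724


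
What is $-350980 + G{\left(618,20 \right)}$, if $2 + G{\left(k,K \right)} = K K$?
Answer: $-350582$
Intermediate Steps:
$G{\left(k,K \right)} = -2 + K^{2}$ ($G{\left(k,K \right)} = -2 + K K = -2 + K^{2}$)
$-350980 + G{\left(618,20 \right)} = -350980 - \left(2 - 20^{2}\right) = -350980 + \left(-2 + 400\right) = -350980 + 398 = -350582$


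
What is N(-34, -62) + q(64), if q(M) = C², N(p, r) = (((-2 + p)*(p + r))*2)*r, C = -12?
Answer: -428400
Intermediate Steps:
N(p, r) = 2*r*(-2 + p)*(p + r) (N(p, r) = (2*(-2 + p)*(p + r))*r = 2*r*(-2 + p)*(p + r))
q(M) = 144 (q(M) = (-12)² = 144)
N(-34, -62) + q(64) = 2*(-62)*((-34)² - 2*(-34) - 2*(-62) - 34*(-62)) + 144 = 2*(-62)*(1156 + 68 + 124 + 2108) + 144 = 2*(-62)*3456 + 144 = -428544 + 144 = -428400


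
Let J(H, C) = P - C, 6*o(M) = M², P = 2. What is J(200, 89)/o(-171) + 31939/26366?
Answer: 102240583/85663134 ≈ 1.1935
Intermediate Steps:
o(M) = M²/6
J(H, C) = 2 - C
J(200, 89)/o(-171) + 31939/26366 = (2 - 1*89)/(((⅙)*(-171)²)) + 31939/26366 = (2 - 89)/(((⅙)*29241)) + 31939*(1/26366) = -87/9747/2 + 31939/26366 = -87*2/9747 + 31939/26366 = -58/3249 + 31939/26366 = 102240583/85663134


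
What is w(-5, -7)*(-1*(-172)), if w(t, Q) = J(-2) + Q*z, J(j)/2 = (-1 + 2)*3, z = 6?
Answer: -6192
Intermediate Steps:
J(j) = 6 (J(j) = 2*((-1 + 2)*3) = 2*(1*3) = 2*3 = 6)
w(t, Q) = 6 + 6*Q (w(t, Q) = 6 + Q*6 = 6 + 6*Q)
w(-5, -7)*(-1*(-172)) = (6 + 6*(-7))*(-1*(-172)) = (6 - 42)*172 = -36*172 = -6192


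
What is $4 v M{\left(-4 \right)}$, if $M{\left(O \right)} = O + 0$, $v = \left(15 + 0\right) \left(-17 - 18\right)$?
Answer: $8400$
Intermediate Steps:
$v = -525$ ($v = 15 \left(-35\right) = -525$)
$M{\left(O \right)} = O$
$4 v M{\left(-4 \right)} = 4 \left(-525\right) \left(-4\right) = \left(-2100\right) \left(-4\right) = 8400$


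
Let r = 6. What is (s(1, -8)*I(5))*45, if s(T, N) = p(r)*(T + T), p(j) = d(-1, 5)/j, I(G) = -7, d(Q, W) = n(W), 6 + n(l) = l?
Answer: 105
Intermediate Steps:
n(l) = -6 + l
d(Q, W) = -6 + W
p(j) = -1/j (p(j) = (-6 + 5)/j = -1/j)
s(T, N) = -T/3 (s(T, N) = (-1/6)*(T + T) = (-1*1/6)*(2*T) = -T/3)
(s(1, -8)*I(5))*45 = (-1/3*1*(-7))*45 = -1/3*(-7)*45 = (7/3)*45 = 105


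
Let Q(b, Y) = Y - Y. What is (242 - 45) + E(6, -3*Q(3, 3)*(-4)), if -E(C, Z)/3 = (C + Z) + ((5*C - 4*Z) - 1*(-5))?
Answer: 74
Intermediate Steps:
Q(b, Y) = 0
E(C, Z) = -15 - 18*C + 9*Z (E(C, Z) = -3*((C + Z) + ((5*C - 4*Z) - 1*(-5))) = -3*((C + Z) + ((-4*Z + 5*C) + 5)) = -3*((C + Z) + (5 - 4*Z + 5*C)) = -3*(5 - 3*Z + 6*C) = -15 - 18*C + 9*Z)
(242 - 45) + E(6, -3*Q(3, 3)*(-4)) = (242 - 45) + (-15 - 18*6 + 9*(-3*0*(-4))) = 197 + (-15 - 108 + 9*(0*(-4))) = 197 + (-15 - 108 + 9*0) = 197 + (-15 - 108 + 0) = 197 - 123 = 74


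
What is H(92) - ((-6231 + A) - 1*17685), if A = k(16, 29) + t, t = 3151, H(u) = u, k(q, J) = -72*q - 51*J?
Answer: 23488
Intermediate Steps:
A = 520 (A = (-72*16 - 51*29) + 3151 = (-1152 - 1479) + 3151 = -2631 + 3151 = 520)
H(92) - ((-6231 + A) - 1*17685) = 92 - ((-6231 + 520) - 1*17685) = 92 - (-5711 - 17685) = 92 - 1*(-23396) = 92 + 23396 = 23488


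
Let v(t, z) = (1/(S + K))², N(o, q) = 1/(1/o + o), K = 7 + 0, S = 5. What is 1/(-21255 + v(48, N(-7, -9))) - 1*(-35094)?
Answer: 107412872442/3060719 ≈ 35094.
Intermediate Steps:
K = 7
N(o, q) = 1/(o + 1/o)
v(t, z) = 1/144 (v(t, z) = (1/(5 + 7))² = (1/12)² = 1/144)
1/(-21255 + v(48, N(-7, -9))) - 1*(-35094) = 1/(-21255 + 1/144) - 1*(-35094) = 1/(-3060719/144) + 35094 = -144/3060719 + 35094 = 107412872442/3060719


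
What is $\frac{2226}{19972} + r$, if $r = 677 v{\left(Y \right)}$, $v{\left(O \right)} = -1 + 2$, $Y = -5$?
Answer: $\frac{6761635}{9986} \approx 677.11$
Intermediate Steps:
$v{\left(O \right)} = 1$
$r = 677$ ($r = 677 \cdot 1 = 677$)
$\frac{2226}{19972} + r = \frac{2226}{19972} + 677 = 2226 \cdot \frac{1}{19972} + 677 = \frac{1113}{9986} + 677 = \frac{6761635}{9986}$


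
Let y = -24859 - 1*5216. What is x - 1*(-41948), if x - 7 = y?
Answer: 11880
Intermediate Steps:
y = -30075 (y = -24859 - 5216 = -30075)
x = -30068 (x = 7 - 30075 = -30068)
x - 1*(-41948) = -30068 - 1*(-41948) = -30068 + 41948 = 11880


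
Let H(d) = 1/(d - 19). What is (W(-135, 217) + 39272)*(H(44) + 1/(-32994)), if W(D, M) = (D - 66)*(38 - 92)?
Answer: 826302047/412425 ≈ 2003.5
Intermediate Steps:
W(D, M) = 3564 - 54*D (W(D, M) = (-66 + D)*(-54) = 3564 - 54*D)
H(d) = 1/(-19 + d)
(W(-135, 217) + 39272)*(H(44) + 1/(-32994)) = ((3564 - 54*(-135)) + 39272)*(1/(-19 + 44) + 1/(-32994)) = ((3564 + 7290) + 39272)*(1/25 - 1/32994) = (10854 + 39272)*(1/25 - 1/32994) = 50126*(32969/824850) = 826302047/412425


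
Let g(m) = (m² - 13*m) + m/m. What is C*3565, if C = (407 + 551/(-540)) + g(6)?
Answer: 140524457/108 ≈ 1.3012e+6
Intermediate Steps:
g(m) = 1 + m² - 13*m (g(m) = (m² - 13*m) + 1 = 1 + m² - 13*m)
C = 197089/540 (C = (407 + 551/(-540)) + (1 + 6² - 13*6) = (407 + 551*(-1/540)) + (1 + 36 - 78) = (407 - 551/540) - 41 = 219229/540 - 41 = 197089/540 ≈ 364.98)
C*3565 = (197089/540)*3565 = 140524457/108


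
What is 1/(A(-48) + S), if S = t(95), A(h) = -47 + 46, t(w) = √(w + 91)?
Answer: 1/185 + √186/185 ≈ 0.079125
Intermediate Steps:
t(w) = √(91 + w)
A(h) = -1
S = √186 (S = √(91 + 95) = √186 ≈ 13.638)
1/(A(-48) + S) = 1/(-1 + √186)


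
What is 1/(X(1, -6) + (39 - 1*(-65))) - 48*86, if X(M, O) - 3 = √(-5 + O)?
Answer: (-4128*√11 + 441695*I)/(√11 - 107*I) ≈ -4128.0 - 0.00028932*I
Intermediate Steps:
X(M, O) = 3 + √(-5 + O)
1/(X(1, -6) + (39 - 1*(-65))) - 48*86 = 1/((3 + √(-5 - 6)) + (39 - 1*(-65))) - 48*86 = 1/((3 + √(-11)) + (39 + 65)) - 4128 = 1/((3 + I*√11) + 104) - 4128 = 1/(107 + I*√11) - 4128 = -4128 + 1/(107 + I*√11)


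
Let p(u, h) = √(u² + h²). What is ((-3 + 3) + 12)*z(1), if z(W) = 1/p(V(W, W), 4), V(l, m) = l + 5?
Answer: 6*√13/13 ≈ 1.6641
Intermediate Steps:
V(l, m) = 5 + l
p(u, h) = √(h² + u²)
z(W) = (16 + (5 + W)²)^(-½) (z(W) = 1/√(4² + (5 + W)²) = 1/√(16 + (5 + W)²) = (16 + (5 + W)²)^(-½))
((-3 + 3) + 12)*z(1) = ((-3 + 3) + 12)/√(16 + (5 + 1)²) = (0 + 12)/√(16 + 6²) = 12/√(16 + 36) = 12/√52 = 12*(√13/26) = 6*√13/13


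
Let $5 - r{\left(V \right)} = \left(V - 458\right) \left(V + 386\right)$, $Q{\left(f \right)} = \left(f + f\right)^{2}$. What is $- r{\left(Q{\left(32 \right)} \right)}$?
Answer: $16305511$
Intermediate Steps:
$Q{\left(f \right)} = 4 f^{2}$ ($Q{\left(f \right)} = \left(2 f\right)^{2} = 4 f^{2}$)
$r{\left(V \right)} = 5 - \left(-458 + V\right) \left(386 + V\right)$ ($r{\left(V \right)} = 5 - \left(V - 458\right) \left(V + 386\right) = 5 - \left(-458 + V\right) \left(386 + V\right)$)
$- r{\left(Q{\left(32 \right)} \right)} = - (176793 - \left(4 \cdot 32^{2}\right)^{2} + 72 \cdot 4 \cdot 32^{2}) = - (176793 - \left(4 \cdot 1024\right)^{2} + 72 \cdot 4 \cdot 1024) = - (176793 - 4096^{2} + 72 \cdot 4096) = - (176793 - 16777216 + 294912) = \left(-1\right) \left(-16305511\right) = 16305511$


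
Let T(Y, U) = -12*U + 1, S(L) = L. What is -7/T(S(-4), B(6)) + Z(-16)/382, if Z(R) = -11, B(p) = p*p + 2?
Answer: -333/24830 ≈ -0.013411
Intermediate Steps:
B(p) = 2 + p² (B(p) = p² + 2 = 2 + p²)
T(Y, U) = 1 - 12*U
-7/T(S(-4), B(6)) + Z(-16)/382 = -7/(1 - 12*(2 + 6²)) - 11/382 = -7/(1 - 12*(2 + 36)) - 11*1/382 = -7/(1 - 12*38) - 11/382 = -7/(1 - 456) - 11/382 = -7/(-455) - 11/382 = -7*(-1/455) - 11/382 = 1/65 - 11/382 = -333/24830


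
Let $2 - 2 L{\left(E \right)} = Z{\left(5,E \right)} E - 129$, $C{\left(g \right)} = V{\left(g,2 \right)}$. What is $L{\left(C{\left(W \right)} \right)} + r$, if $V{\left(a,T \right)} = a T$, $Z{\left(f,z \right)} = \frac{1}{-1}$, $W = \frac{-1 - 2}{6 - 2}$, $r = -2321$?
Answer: $- \frac{9025}{4} \approx -2256.3$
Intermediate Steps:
$W = - \frac{3}{4} \approx -0.75$
$Z{\left(f,z \right)} = -1$
$V{\left(a,T \right)} = T a$
$C{\left(g \right)} = 2 g$
$L{\left(E \right)} = \frac{131}{2} + \frac{E}{2}$ ($L{\left(E \right)} = 1 - \frac{- E - 129}{2} = 1 - \frac{-129 - E}{2} = 1 + \left(\frac{129}{2} + \frac{E}{2}\right) = \frac{131}{2} + \frac{E}{2}$)
$L{\left(C{\left(W \right)} \right)} + r = \left(\frac{131}{2} + \frac{2 \left(- \frac{3}{4}\right)}{2}\right) - 2321 = \left(\frac{131}{2} + \frac{1}{2} \left(- \frac{3}{2}\right)\right) - 2321 = \left(\frac{131}{2} - \frac{3}{4}\right) - 2321 = \frac{259}{4} - 2321 = - \frac{9025}{4}$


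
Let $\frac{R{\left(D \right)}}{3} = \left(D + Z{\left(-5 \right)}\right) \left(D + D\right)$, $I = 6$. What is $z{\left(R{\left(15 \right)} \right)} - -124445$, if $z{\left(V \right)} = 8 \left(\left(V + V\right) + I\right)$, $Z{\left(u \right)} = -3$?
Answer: $141773$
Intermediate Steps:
$R{\left(D \right)} = 6 D \left(-3 + D\right)$ ($R{\left(D \right)} = 3 \left(D - 3\right) \left(D + D\right) = 3 \left(-3 + D\right) 2 D = 3 \cdot 2 D \left(-3 + D\right) = 6 D \left(-3 + D\right)$)
$z{\left(V \right)} = 48 + 16 V$ ($z{\left(V \right)} = 8 \left(\left(V + V\right) + 6\right) = 8 \left(2 V + 6\right) = 8 \left(6 + 2 V\right) = 48 + 16 V$)
$z{\left(R{\left(15 \right)} \right)} - -124445 = \left(48 + 16 \cdot 6 \cdot 15 \left(-3 + 15\right)\right) - -124445 = \left(48 + 16 \cdot 6 \cdot 15 \cdot 12\right) + 124445 = \left(48 + 16 \cdot 1080\right) + 124445 = \left(48 + 17280\right) + 124445 = 17328 + 124445 = 141773$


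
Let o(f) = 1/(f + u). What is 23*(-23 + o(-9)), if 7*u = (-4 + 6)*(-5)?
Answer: -38778/73 ≈ -531.21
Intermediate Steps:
u = -10/7 (u = ((-4 + 6)*(-5))/7 = (2*(-5))/7 = (⅐)*(-10) = -10/7 ≈ -1.4286)
o(f) = 1/(-10/7 + f) (o(f) = 1/(f - 10/7) = 1/(-10/7 + f))
23*(-23 + o(-9)) = 23*(-23 + 7/(-10 + 7*(-9))) = 23*(-23 + 7/(-10 - 63)) = 23*(-23 + 7/(-73)) = 23*(-23 + 7*(-1/73)) = 23*(-23 - 7/73) = 23*(-1686/73) = -38778/73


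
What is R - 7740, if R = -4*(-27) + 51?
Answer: -7581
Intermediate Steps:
R = 159 (R = 108 + 51 = 159)
R - 7740 = 159 - 7740 = -7581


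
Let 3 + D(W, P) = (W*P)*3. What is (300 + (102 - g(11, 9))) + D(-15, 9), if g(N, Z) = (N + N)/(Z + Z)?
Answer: -65/9 ≈ -7.2222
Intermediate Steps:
g(N, Z) = N/Z (g(N, Z) = (2*N)/((2*Z)) = (2*N)*(1/(2*Z)) = N/Z)
D(W, P) = -3 + 3*P*W (D(W, P) = -3 + (W*P)*3 = -3 + (P*W)*3 = -3 + 3*P*W)
(300 + (102 - g(11, 9))) + D(-15, 9) = (300 + (102 - 11/9)) + (-3 + 3*9*(-15)) = (300 + (102 - 11/9)) + (-3 - 405) = (300 + (102 - 1*11/9)) - 408 = (300 + (102 - 11/9)) - 408 = (300 + 907/9) - 408 = 3607/9 - 408 = -65/9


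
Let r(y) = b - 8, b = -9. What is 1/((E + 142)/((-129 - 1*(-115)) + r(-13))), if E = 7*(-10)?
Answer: -31/72 ≈ -0.43056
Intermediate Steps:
r(y) = -17 (r(y) = -9 - 8 = -17)
E = -70
1/((E + 142)/((-129 - 1*(-115)) + r(-13))) = 1/((-70 + 142)/((-129 - 1*(-115)) - 17)) = 1/(72/((-129 + 115) - 17)) = 1/(72/(-14 - 17)) = 1/(72/(-31)) = 1/(72*(-1/31)) = 1/(-72/31) = -31/72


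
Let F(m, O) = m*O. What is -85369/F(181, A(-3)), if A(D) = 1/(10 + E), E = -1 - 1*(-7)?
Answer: -1365904/181 ≈ -7546.4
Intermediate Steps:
E = 6 (E = -1 + 7 = 6)
A(D) = 1/16 (A(D) = 1/(10 + 6) = 1/16)
F(m, O) = O*m
-85369/F(181, A(-3)) = -85369/((1/16)*181) = -85369/181/16 = -85369*16/181 = -1365904/181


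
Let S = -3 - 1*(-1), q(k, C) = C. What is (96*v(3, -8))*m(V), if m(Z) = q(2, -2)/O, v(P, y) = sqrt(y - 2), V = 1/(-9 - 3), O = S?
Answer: 96*I*sqrt(10) ≈ 303.58*I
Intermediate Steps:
S = -2 (S = -3 + 1 = -2)
O = -2
V = -1/12 (V = 1/(-12) = -1/12 ≈ -0.083333)
v(P, y) = sqrt(-2 + y)
m(Z) = 1 (m(Z) = -2/(-2) = -2*(-1/2) = 1)
(96*v(3, -8))*m(V) = (96*sqrt(-2 - 8))*1 = (96*sqrt(-10))*1 = (96*(I*sqrt(10)))*1 = (96*I*sqrt(10))*1 = 96*I*sqrt(10)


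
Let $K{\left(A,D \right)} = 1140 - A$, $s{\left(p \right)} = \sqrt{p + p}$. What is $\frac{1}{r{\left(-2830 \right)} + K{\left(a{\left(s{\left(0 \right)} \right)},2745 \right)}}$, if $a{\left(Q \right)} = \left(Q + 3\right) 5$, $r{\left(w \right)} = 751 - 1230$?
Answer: $\frac{1}{646} \approx 0.001548$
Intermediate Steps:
$r{\left(w \right)} = -479$ ($r{\left(w \right)} = 751 - 1230 = -479$)
$s{\left(p \right)} = \sqrt{2} \sqrt{p}$ ($s{\left(p \right)} = \sqrt{2 p} = \sqrt{2} \sqrt{p}$)
$a{\left(Q \right)} = 15 + 5 Q$ ($a{\left(Q \right)} = \left(3 + Q\right) 5 = 15 + 5 Q$)
$\frac{1}{r{\left(-2830 \right)} + K{\left(a{\left(s{\left(0 \right)} \right)},2745 \right)}} = \frac{1}{-479 + \left(1140 - \left(15 + 5 \sqrt{2} \sqrt{0}\right)\right)} = \frac{1}{-479 + \left(1140 - \left(15 + 5 \sqrt{2} \cdot 0\right)\right)} = \frac{1}{-479 + \left(1140 - \left(15 + 5 \cdot 0\right)\right)} = \frac{1}{-479 + \left(1140 - \left(15 + 0\right)\right)} = \frac{1}{-479 + \left(1140 - 15\right)} = \frac{1}{-479 + 1125} = \frac{1}{646}$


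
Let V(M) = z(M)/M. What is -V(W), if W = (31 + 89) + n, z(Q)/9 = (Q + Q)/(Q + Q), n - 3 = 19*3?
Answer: -1/20 ≈ -0.050000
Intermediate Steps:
n = 60 (n = 3 + 19*3 = 3 + 57 = 60)
z(Q) = 9 (z(Q) = 9*((Q + Q)/(Q + Q)) = 9*((2*Q)/((2*Q))) = 9*((2*Q)*(1/(2*Q))) = 9*1 = 9)
W = 180 (W = (31 + 89) + 60 = 120 + 60 = 180)
V(M) = 9/M
-V(W) = -9/180 = -1*1/20 = -1/20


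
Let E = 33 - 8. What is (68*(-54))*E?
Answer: -91800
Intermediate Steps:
E = 25
(68*(-54))*E = (68*(-54))*25 = -3672*25 = -91800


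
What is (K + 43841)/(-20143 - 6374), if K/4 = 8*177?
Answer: -49505/26517 ≈ -1.8669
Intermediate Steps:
K = 5664 (K = 4*(8*177) = 4*1416 = 5664)
(K + 43841)/(-20143 - 6374) = (5664 + 43841)/(-20143 - 6374) = 49505/(-26517) = 49505*(-1/26517) = -49505/26517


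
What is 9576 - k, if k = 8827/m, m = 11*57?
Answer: 5995325/627 ≈ 9561.9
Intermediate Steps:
m = 627
k = 8827/627 ≈ 14.078
9576 - k = 9576 - 1*8827/627 = 9576 - 8827/627 = 5995325/627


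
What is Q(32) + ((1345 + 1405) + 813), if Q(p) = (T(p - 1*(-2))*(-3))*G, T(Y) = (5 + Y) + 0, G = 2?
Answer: 3329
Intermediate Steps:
T(Y) = 5 + Y
Q(p) = -42 - 6*p (Q(p) = ((5 + (p - 1*(-2)))*(-3))*2 = ((5 + (p + 2))*(-3))*2 = ((5 + (2 + p))*(-3))*2 = ((7 + p)*(-3))*2 = (-21 - 3*p)*2 = -42 - 6*p)
Q(32) + ((1345 + 1405) + 813) = (-42 - 6*32) + ((1345 + 1405) + 813) = (-42 - 192) + (2750 + 813) = -234 + 3563 = 3329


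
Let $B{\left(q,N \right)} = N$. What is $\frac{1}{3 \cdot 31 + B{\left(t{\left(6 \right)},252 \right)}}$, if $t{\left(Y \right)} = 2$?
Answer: $\frac{1}{345} \approx 0.0028986$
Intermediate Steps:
$\frac{1}{3 \cdot 31 + B{\left(t{\left(6 \right)},252 \right)}} = \frac{1}{3 \cdot 31 + 252} = \frac{1}{93 + 252} = \frac{1}{345}$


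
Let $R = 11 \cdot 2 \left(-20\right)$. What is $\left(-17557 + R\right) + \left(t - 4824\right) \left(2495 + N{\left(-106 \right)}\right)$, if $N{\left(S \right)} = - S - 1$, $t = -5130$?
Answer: $-25898397$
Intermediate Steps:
$N{\left(S \right)} = -1 - S$
$R = -440$ ($R = 22 \left(-20\right) = -440$)
$\left(-17557 + R\right) + \left(t - 4824\right) \left(2495 + N{\left(-106 \right)}\right) = \left(-17557 - 440\right) + \left(-5130 - 4824\right) \left(2495 - -105\right) = -17997 - 9954 \left(2495 + \left(-1 + 106\right)\right) = -17997 - 9954 \left(2495 + 105\right) = -17997 - 25880400 = -25898397$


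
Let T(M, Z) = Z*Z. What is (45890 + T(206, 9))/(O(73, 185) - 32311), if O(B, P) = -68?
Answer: -45971/32379 ≈ -1.4198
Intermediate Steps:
T(M, Z) = Z²
(45890 + T(206, 9))/(O(73, 185) - 32311) = (45890 + 9²)/(-68 - 32311) = (45890 + 81)/(-32379) = 45971*(-1/32379) = -45971/32379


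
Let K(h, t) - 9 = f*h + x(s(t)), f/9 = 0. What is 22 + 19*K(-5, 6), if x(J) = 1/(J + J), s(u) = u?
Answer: 2335/12 ≈ 194.58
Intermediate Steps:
f = 0 (f = 9*0 = 0)
x(J) = 1/(2*J)
K(h, t) = 9 + 1/(2*t) (K(h, t) = 9 + (0*h + 1/(2*t)) = 9 + (0 + 1/(2*t)) = 9 + 1/(2*t))
22 + 19*K(-5, 6) = 22 + 19*(9 + (½)/6) = 22 + 19*(9 + (½)*(⅙)) = 22 + 19*(9 + 1/12) = 22 + 19*(109/12) = 22 + 2071/12 = 2335/12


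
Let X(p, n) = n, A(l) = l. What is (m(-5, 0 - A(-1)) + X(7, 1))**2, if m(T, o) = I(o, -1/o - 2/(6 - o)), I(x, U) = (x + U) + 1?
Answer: 64/25 ≈ 2.5600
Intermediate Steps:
I(x, U) = 1 + U + x (I(x, U) = (U + x) + 1 = 1 + U + x)
m(T, o) = 1 + o - 1/o - 2/(6 - o) (m(T, o) = 1 + (-1/o - 2/(6 - o)) + o = 1 + o - 1/o - 2/(6 - o))
(m(-5, 0 - A(-1)) + X(7, 1))**2 = ((6 + (0 - 1*(-1)) + (0 - 1*(-1))*(1 + (0 - 1*(-1)))*(-6 + (0 - 1*(-1))))/((0 - 1*(-1))*(-6 + (0 - 1*(-1)))) + 1)**2 = ((6 + (0 + 1) + (0 + 1)*(1 + (0 + 1))*(-6 + (0 + 1)))/((0 + 1)*(-6 + (0 + 1))) + 1)**2 = ((6 + 1 + 1*(1 + 1)*(-6 + 1))/(1*(-6 + 1)) + 1)**2 = (1*(6 + 1 + 1*2*(-5))/(-5) + 1)**2 = (1*(-1/5)*(6 + 1 - 10) + 1)**2 = (1*(-1/5)*(-3) + 1)**2 = (3/5 + 1)**2 = (8/5)**2 = 64/25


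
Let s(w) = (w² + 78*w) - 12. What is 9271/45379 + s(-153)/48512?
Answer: 969934229/2201426048 ≈ 0.44059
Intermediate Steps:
s(w) = -12 + w² + 78*w
9271/45379 + s(-153)/48512 = 9271/45379 + (-12 + (-153)² + 78*(-153))/48512 = 9271*(1/45379) + (-12 + 23409 - 11934)*(1/48512) = 9271/45379 + 11463*(1/48512) = 9271/45379 + 11463/48512 = 969934229/2201426048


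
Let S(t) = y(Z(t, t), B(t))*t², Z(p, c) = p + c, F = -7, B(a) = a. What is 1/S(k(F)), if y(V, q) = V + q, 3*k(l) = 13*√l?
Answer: 9*I*√7/107653 ≈ 0.00022119*I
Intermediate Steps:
k(l) = 13*√l/3 (k(l) = (13*√l)/3 = 13*√l/3)
Z(p, c) = c + p
S(t) = 3*t³ (S(t) = ((t + t) + t)*t² = (2*t + t)*t² = (3*t)*t² = 3*t³)
1/S(k(F)) = 1/(3*(13*√(-7)/3)³) = 1/(3*(13*(I*√7)/3)³) = 1/(3*(13*I*√7/3)³) = 1/(3*(-15379*I*√7/27)) = 1/(-15379*I*√7/9) = 9*I*√7/107653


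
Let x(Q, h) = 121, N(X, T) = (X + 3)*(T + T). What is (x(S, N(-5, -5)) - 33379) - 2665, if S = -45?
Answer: -35923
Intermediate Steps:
N(X, T) = 2*T*(3 + X) (N(X, T) = (3 + X)*(2*T) = 2*T*(3 + X))
(x(S, N(-5, -5)) - 33379) - 2665 = (121 - 33379) - 2665 = -33258 - 2665 = -35923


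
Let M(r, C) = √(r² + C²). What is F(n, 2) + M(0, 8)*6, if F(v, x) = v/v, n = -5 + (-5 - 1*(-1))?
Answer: 49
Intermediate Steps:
n = -9 (n = -5 + (-5 + 1) = -5 - 4 = -9)
M(r, C) = √(C² + r²)
F(v, x) = 1
F(n, 2) + M(0, 8)*6 = 1 + √(8² + 0²)*6 = 1 + √(64 + 0)*6 = 1 + √64*6 = 1 + 8*6 = 1 + 48 = 49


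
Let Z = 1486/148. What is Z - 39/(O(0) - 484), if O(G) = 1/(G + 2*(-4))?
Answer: 966909/95534 ≈ 10.121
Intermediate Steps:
Z = 743/74 (Z = 1486*(1/148) = 743/74 ≈ 10.041)
O(G) = 1/(-8 + G) (O(G) = 1/(G - 8) = 1/(-8 + G))
Z - 39/(O(0) - 484) = 743/74 - 39/(1/(-8 + 0) - 484) = 743/74 - 39/(1/(-8) - 484) = 743/74 - 39/(-⅛ - 484) = 743/74 - 39/(-3873/8) = 743/74 - 39*(-8/3873) = 743/74 + 104/1291 = 966909/95534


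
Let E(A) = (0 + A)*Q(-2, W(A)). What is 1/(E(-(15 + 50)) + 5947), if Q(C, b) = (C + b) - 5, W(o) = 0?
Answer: 1/6402 ≈ 0.00015620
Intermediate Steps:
Q(C, b) = -5 + C + b
E(A) = -7*A (E(A) = (0 + A)*(-5 - 2 + 0) = A*(-7) = -7*A)
1/(E(-(15 + 50)) + 5947) = 1/(-(-7)*(15 + 50) + 5947) = 1/(-(-7)*65 + 5947) = 1/(-7*(-65) + 5947) = 1/(455 + 5947) = 1/6402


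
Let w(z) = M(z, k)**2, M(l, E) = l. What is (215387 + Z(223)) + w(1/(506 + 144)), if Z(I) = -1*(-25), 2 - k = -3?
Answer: 91011570001/422500 ≈ 2.1541e+5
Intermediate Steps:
k = 5 (k = 2 - 1*(-3) = 2 + 3 = 5)
w(z) = z**2
Z(I) = 25
(215387 + Z(223)) + w(1/(506 + 144)) = (215387 + 25) + (1/(506 + 144))**2 = 215412 + (1/650)**2 = 215412 + 1/422500 = 91011570001/422500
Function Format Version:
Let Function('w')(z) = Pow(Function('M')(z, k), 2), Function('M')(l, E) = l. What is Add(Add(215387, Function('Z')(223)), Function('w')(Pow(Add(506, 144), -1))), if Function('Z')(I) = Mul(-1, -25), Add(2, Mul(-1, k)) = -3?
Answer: Rational(91011570001, 422500) ≈ 2.1541e+5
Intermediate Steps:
k = 5 (k = Add(2, Mul(-1, -3)) = Add(2, 3) = 5)
Function('w')(z) = Pow(z, 2)
Function('Z')(I) = 25
Add(Add(215387, Function('Z')(223)), Function('w')(Pow(Add(506, 144), -1))) = Add(Add(215387, 25), Pow(Pow(Add(506, 144), -1), 2)) = Add(215412, Pow(Pow(650, -1), 2)) = Add(215412, Pow(Rational(1, 650), 2)) = Add(215412, Rational(1, 422500)) = Rational(91011570001, 422500)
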